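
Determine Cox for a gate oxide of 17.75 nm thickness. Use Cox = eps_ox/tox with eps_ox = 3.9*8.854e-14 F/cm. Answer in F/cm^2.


Step 1: eps_ox = 3.9 * 8.854e-14 = 3.45306e-13 F/cm
Step 2: tox in cm = 17.75 nm * 1e-7 = 1.7750e-06 cm
Step 3: Cox = 3.45306e-13 / 1.7750e-06 = 1.95e-07 F/cm^2

1.95e-07


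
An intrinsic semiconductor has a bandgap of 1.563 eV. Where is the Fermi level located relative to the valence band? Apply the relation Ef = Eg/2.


Step 1: For an intrinsic semiconductor, the Fermi level sits at midgap.
Step 2: Ef = Eg / 2 = 1.563 / 2 = 0.7815 eV

0.7815


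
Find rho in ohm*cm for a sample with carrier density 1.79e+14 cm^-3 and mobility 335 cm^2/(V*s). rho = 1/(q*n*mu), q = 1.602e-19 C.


Step 1: sigma = q * n * mu = 1.602e-19 * 1.79e+14 * 335 = 9.60639e-03 S/cm
Step 2: rho = 1 / sigma = 1 / 9.60639e-03 = 104.1 ohm*cm

104.1


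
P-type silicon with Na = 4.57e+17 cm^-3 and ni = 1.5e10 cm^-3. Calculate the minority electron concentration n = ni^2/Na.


Step 1: Majority hole concentration p ≈ Na = 4.57e+17 cm^-3
Step 2: n = ni^2 / Na = (1.5e10)^2 / 4.57e+17
Step 3: n = 4.92e+02 cm^-3

4.92e+02


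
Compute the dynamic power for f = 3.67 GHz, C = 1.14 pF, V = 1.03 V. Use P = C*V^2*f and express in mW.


Step 1: V^2 = 1.03^2 = 1.0609 V^2
Step 2: P = C*V^2*f = 1.14e-12 F * 1.0609 * 3.67e9 Hz
Step 3: P = 4.43859342e-03 W
Step 4: P = 4.439 mW

4.439


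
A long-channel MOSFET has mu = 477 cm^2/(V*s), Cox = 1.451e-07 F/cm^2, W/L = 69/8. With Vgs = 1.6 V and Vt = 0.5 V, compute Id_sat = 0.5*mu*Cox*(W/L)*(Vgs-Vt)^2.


Step 1: Overdrive voltage Vov = Vgs - Vt = 1.6 - 0.5 = 1.1 V
Step 2: W/L = 69/8 = 8.625
Step 3: Id = 0.5 * 477 * 1.451e-07 * 8.625 * 1.1^2
Step 4: Id = 3.61e-04 A

3.61e-04


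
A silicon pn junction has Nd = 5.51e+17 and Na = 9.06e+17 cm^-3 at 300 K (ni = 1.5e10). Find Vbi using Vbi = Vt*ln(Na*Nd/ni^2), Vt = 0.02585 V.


Step 1: Compute Na*Nd/ni^2 = 9.06e+17 * 5.51e+17 / (1.5e10)^2 = 2.2187e+15
Step 2: ln(2.2187e+15) = 35.3357
Step 3: Vbi = 0.02585 * 35.3357 = 0.913 V

0.913


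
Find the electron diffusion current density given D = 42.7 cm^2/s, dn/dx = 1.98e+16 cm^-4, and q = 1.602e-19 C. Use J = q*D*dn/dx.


Step 1: J = q * D * (dn/dx)
Step 2: J = 1.602e-19 * 42.7 * 1.98e+16
Step 3: J = 1.35e-01 A/cm^2

1.35e-01


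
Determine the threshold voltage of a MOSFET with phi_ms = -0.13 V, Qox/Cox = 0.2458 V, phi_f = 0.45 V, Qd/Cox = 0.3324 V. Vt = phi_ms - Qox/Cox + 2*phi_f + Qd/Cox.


Step 1: Vt = phi_ms - Qox/Cox + 2*phi_f + Qd/Cox
Step 2: Vt = -0.13 - 0.2458 + 2*0.45 + 0.3324
Step 3: Vt = -0.13 - 0.2458 + 0.9 + 0.3324
Step 4: Vt = 0.8566 V

0.8566


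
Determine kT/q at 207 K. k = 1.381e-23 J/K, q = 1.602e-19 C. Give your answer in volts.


Step 1: kT = 1.381e-23 * 207 = 2.85867e-21 J
Step 2: Vt = kT/q = 2.85867e-21 / 1.602e-19
Step 3: Vt = 0.01784 V

0.01784


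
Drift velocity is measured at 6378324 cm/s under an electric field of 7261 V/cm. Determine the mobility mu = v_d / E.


Step 1: mu = v_d / E
Step 2: mu = 6378324 / 7261
Step 3: mu = 878.44 cm^2/(V*s)

878.44


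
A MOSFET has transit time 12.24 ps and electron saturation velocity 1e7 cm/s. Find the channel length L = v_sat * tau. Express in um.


Step 1: tau in seconds = 12.24 ps * 1e-12 = 1.2240e-11 s
Step 2: L = v_sat * tau = 1e7 * 1.2240e-11 = 1.2240e-04 cm
Step 3: L in um = 1.2240e-04 * 1e4 = 1.224 um

1.224


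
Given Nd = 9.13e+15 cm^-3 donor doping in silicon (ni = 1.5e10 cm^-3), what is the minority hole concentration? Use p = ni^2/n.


Step 1: Since Nd >> ni, n ≈ Nd = 9.13e+15 cm^-3
Step 2: p = ni^2 / n = (1.5e10)^2 / 9.13e+15
Step 3: p = 2.25e20 / 9.13e+15 = 2.46e+04 cm^-3

2.46e+04


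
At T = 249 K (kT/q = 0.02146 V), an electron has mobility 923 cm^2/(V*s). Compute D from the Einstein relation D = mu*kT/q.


Step 1: D = mu * (kT/q)
Step 2: D = 923 * 0.02146
Step 3: D = 19.81 cm^2/s

19.81


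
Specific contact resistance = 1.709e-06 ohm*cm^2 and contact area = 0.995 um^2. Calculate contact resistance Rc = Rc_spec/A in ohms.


Step 1: Convert area to cm^2: 0.995 um^2 = 9.9500e-09 cm^2
Step 2: Rc = Rc_spec / A = 1.709e-06 / 9.9500e-09
Step 3: Rc = 1.72e+02 ohms

1.72e+02


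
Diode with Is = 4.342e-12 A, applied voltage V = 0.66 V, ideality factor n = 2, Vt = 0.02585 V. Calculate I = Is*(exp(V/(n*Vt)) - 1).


Step 1: V/(n*Vt) = 0.66/(2*0.02585) = 12.7660
Step 2: exp(12.7660) = 3.5011e+05
Step 3: I = 4.342e-12 * (3.5011e+05 - 1) = 1.52e-06 A

1.52e-06


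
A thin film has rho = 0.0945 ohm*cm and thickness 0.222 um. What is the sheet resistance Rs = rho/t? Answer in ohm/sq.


Step 1: Convert thickness to cm: t = 0.222 um = 2.2200e-05 cm
Step 2: Rs = rho / t = 0.0945 / 2.2200e-05
Step 3: Rs = 4256.8 ohm/sq

4256.8


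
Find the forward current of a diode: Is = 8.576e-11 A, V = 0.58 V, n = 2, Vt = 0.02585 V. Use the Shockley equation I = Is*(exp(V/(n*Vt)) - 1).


Step 1: V/(n*Vt) = 0.58/(2*0.02585) = 11.2186
Step 2: exp(11.2186) = 7.4503e+04
Step 3: I = 8.576e-11 * (7.4503e+04 - 1) = 6.39e-06 A

6.39e-06


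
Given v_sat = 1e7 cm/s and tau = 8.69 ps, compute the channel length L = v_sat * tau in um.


Step 1: tau in seconds = 8.69 ps * 1e-12 = 8.6900e-12 s
Step 2: L = v_sat * tau = 1e7 * 8.6900e-12 = 8.6900e-05 cm
Step 3: L in um = 8.6900e-05 * 1e4 = 0.869 um

0.869


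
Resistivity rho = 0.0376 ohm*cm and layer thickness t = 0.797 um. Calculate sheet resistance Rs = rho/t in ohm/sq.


Step 1: Convert thickness to cm: t = 0.797 um = 7.9700e-05 cm
Step 2: Rs = rho / t = 0.0376 / 7.9700e-05
Step 3: Rs = 471.8 ohm/sq

471.8


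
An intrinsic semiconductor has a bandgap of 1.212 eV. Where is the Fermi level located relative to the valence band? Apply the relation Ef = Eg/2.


Step 1: For an intrinsic semiconductor, the Fermi level sits at midgap.
Step 2: Ef = Eg / 2 = 1.212 / 2 = 0.606 eV

0.606


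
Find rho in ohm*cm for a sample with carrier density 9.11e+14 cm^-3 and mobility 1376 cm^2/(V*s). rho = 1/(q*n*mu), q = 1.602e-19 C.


Step 1: sigma = q * n * mu = 1.602e-19 * 9.11e+14 * 1376 = 2.00816e-01 S/cm
Step 2: rho = 1 / sigma = 1 / 2.00816e-01 = 4.98 ohm*cm

4.98


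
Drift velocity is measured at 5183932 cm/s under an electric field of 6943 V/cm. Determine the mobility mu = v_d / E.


Step 1: mu = v_d / E
Step 2: mu = 5183932 / 6943
Step 3: mu = 746.64 cm^2/(V*s)

746.64


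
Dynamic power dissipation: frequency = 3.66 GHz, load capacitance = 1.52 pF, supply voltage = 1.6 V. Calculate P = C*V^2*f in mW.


Step 1: V^2 = 1.6^2 = 2.56 V^2
Step 2: P = C*V^2*f = 1.52e-12 F * 2.56 * 3.66e9 Hz
Step 3: P = 1.4241792e-02 W
Step 4: P = 14.242 mW

14.242


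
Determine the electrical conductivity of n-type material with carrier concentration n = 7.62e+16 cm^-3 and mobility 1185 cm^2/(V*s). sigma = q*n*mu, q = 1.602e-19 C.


Step 1: sigma = q * n * mu
Step 2: sigma = 1.602e-19 * 7.62e+16 * 1185
Step 3: sigma = 1.447e+01 S/cm

1.447e+01


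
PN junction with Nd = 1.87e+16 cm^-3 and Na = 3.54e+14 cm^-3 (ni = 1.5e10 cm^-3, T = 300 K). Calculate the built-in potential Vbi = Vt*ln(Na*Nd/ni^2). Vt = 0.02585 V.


Step 1: Compute Na*Nd/ni^2 = 3.54e+14 * 1.87e+16 / (1.5e10)^2 = 2.9421e+10
Step 2: ln(2.9421e+10) = 24.1050
Step 3: Vbi = 0.02585 * 24.1050 = 0.623 V

0.623


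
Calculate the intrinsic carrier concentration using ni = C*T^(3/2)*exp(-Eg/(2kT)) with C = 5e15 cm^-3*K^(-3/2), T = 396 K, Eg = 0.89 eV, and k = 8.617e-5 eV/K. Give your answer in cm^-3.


Step 1: Compute kT = 8.617e-5 * 396 = 0.03412332 eV
Step 2: Exponent = -Eg/(2kT) = -0.89/(2*0.03412332) = -13.04094
Step 3: T^(3/2) = 396^1.5 = 7880.30
Step 4: ni = 5e15 * 7880.30 * exp(-13.04094) = 8.55e+13 cm^-3

8.55e+13


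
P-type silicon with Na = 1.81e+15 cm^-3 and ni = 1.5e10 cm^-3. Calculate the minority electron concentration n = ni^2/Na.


Step 1: Majority hole concentration p ≈ Na = 1.81e+15 cm^-3
Step 2: n = ni^2 / Na = (1.5e10)^2 / 1.81e+15
Step 3: n = 1.24e+05 cm^-3

1.24e+05


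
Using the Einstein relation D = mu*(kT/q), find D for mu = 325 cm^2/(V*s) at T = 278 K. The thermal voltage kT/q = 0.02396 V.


Step 1: D = mu * (kT/q)
Step 2: D = 325 * 0.02396
Step 3: D = 7.79 cm^2/s

7.79


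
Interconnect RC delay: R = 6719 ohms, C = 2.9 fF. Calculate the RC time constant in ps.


Step 1: tau = R * C
Step 2: tau = 6719 * 2.9 fF = 6719 * 2.9e-15 F
Step 3: tau = 1.94851e-11 s = 19.4851 ps

19.4851


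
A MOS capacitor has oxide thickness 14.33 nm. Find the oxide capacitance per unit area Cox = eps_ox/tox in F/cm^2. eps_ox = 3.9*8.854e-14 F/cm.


Step 1: eps_ox = 3.9 * 8.854e-14 = 3.45306e-13 F/cm
Step 2: tox in cm = 14.33 nm * 1e-7 = 1.4330e-06 cm
Step 3: Cox = 3.45306e-13 / 1.4330e-06 = 2.41e-07 F/cm^2

2.41e-07


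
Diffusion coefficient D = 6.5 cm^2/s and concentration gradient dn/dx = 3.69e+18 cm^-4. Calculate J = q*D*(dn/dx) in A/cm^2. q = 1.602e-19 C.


Step 1: J = q * D * (dn/dx)
Step 2: J = 1.602e-19 * 6.5 * 3.69e+18
Step 3: J = 3.84e+00 A/cm^2

3.84e+00


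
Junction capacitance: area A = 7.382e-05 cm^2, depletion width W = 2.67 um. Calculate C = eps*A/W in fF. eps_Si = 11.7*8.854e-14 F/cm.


Step 1: eps_Si = 11.7 * 8.854e-14 = 1.035918e-12 F/cm
Step 2: W in cm = 2.67 * 1e-4 = 2.67e-04 cm
Step 3: C = 1.035918e-12 * 7.382e-05 / 2.67e-04 = 2.864100e-13 F
Step 4: C = 286.41 fF

286.41


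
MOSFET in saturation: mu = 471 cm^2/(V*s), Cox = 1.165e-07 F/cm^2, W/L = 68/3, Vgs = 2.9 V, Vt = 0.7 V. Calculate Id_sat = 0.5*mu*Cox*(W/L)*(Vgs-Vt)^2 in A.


Step 1: Overdrive voltage Vov = Vgs - Vt = 2.9 - 0.7 = 2.2 V
Step 2: W/L = 68/3 = 22.6667
Step 3: Id = 0.5 * 471 * 1.165e-07 * 22.6667 * 2.2^2
Step 4: Id = 3.01e-03 A

3.01e-03


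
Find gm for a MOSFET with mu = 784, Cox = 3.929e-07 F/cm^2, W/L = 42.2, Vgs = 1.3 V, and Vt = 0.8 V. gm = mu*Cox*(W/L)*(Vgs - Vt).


Step 1: Vov = Vgs - Vt = 1.3 - 0.8 = 0.5 V
Step 2: gm = mu * Cox * (W/L) * Vov
Step 3: gm = 784 * 3.929e-07 * 42.2 * 0.5 = 6.50e-03 S

6.50e-03


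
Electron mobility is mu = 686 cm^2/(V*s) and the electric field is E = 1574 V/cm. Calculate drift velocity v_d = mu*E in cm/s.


Step 1: v_d = mu * E
Step 2: v_d = 686 * 1574 = 1079764
Step 3: v_d = 1.08e+06 cm/s

1.08e+06


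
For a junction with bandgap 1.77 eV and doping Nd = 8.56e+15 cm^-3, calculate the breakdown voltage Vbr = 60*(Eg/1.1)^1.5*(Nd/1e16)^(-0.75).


Step 1: Eg/1.1 = 1.77/1.1 = 1.609091
Step 2: (Eg/1.1)^1.5 = 1.609091^1.5 = 2.041131
Step 3: (Nd/1e16)^(-0.75) = (0.856)^(-0.75) = 1.123685
Step 4: Vbr = 60 * 2.041131 * 1.123685 = 137.6 V

137.6


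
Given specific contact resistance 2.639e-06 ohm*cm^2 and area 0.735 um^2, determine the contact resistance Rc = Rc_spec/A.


Step 1: Convert area to cm^2: 0.735 um^2 = 7.3500e-09 cm^2
Step 2: Rc = Rc_spec / A = 2.639e-06 / 7.3500e-09
Step 3: Rc = 3.59e+02 ohms

3.59e+02


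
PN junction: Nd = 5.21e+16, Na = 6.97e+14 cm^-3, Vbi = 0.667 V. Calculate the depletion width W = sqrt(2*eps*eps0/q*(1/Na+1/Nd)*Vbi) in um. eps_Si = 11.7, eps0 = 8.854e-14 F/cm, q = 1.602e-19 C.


Step 1: 1/Na + 1/Nd = 1/6.97e+14 + 1/5.21e+16 = 1.45391e-15
Step 2: 2*eps*eps0/q = 2*11.7*8.854e-14/1.602e-19 = 1.293281e+07
Step 3: W^2 = 1.293281e+07 * 1.45391e-15 * 0.667 = 1.25417e-08
Step 4: W = sqrt(1.25417e-08) = 1.120e-04 cm = 1.12 um

1.12


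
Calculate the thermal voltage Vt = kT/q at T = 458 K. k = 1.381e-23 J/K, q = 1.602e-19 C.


Step 1: kT = 1.381e-23 * 458 = 6.32498e-21 J
Step 2: Vt = kT/q = 6.32498e-21 / 1.602e-19
Step 3: Vt = 0.03948 V

0.03948


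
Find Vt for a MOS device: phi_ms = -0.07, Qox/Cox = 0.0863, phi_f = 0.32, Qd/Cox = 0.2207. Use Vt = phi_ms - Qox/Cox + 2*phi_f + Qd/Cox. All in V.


Step 1: Vt = phi_ms - Qox/Cox + 2*phi_f + Qd/Cox
Step 2: Vt = -0.07 - 0.0863 + 2*0.32 + 0.2207
Step 3: Vt = -0.07 - 0.0863 + 0.64 + 0.2207
Step 4: Vt = 0.7044 V

0.7044


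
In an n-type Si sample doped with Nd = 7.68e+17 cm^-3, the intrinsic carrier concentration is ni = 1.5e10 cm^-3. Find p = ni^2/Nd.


Step 1: Since Nd >> ni, n ≈ Nd = 7.68e+17 cm^-3
Step 2: p = ni^2 / n = (1.5e10)^2 / 7.68e+17
Step 3: p = 2.25e20 / 7.68e+17 = 2.93e+02 cm^-3

2.93e+02


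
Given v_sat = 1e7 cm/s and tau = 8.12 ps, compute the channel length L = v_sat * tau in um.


Step 1: tau in seconds = 8.12 ps * 1e-12 = 8.1200e-12 s
Step 2: L = v_sat * tau = 1e7 * 8.1200e-12 = 8.1200e-05 cm
Step 3: L in um = 8.1200e-05 * 1e4 = 0.812 um

0.812


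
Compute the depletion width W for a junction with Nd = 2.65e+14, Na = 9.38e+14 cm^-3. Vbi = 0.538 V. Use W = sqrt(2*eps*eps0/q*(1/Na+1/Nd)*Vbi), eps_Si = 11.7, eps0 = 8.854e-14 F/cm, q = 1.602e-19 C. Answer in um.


Step 1: 1/Na + 1/Nd = 1/9.38e+14 + 1/2.65e+14 = 4.83968e-15
Step 2: 2*eps*eps0/q = 2*11.7*8.854e-14/1.602e-19 = 1.293281e+07
Step 3: W^2 = 1.293281e+07 * 4.83968e-15 * 0.538 = 3.36738e-08
Step 4: W = sqrt(3.36738e-08) = 1.835e-04 cm = 1.835 um

1.835


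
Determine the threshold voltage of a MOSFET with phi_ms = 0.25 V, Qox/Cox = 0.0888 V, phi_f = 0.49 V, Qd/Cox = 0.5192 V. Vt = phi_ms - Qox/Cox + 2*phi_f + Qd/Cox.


Step 1: Vt = phi_ms - Qox/Cox + 2*phi_f + Qd/Cox
Step 2: Vt = 0.25 - 0.0888 + 2*0.49 + 0.5192
Step 3: Vt = 0.25 - 0.0888 + 0.98 + 0.5192
Step 4: Vt = 1.6604 V

1.6604


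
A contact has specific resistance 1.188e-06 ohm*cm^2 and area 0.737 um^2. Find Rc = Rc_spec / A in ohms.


Step 1: Convert area to cm^2: 0.737 um^2 = 7.3700e-09 cm^2
Step 2: Rc = Rc_spec / A = 1.188e-06 / 7.3700e-09
Step 3: Rc = 1.61e+02 ohms

1.61e+02


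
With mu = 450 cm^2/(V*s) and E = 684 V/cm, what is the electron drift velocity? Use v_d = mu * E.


Step 1: v_d = mu * E
Step 2: v_d = 450 * 684 = 307800
Step 3: v_d = 3.08e+05 cm/s

3.08e+05


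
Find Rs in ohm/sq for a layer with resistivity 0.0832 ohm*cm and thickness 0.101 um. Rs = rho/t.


Step 1: Convert thickness to cm: t = 0.101 um = 1.0100e-05 cm
Step 2: Rs = rho / t = 0.0832 / 1.0100e-05
Step 3: Rs = 8237.6 ohm/sq

8237.6


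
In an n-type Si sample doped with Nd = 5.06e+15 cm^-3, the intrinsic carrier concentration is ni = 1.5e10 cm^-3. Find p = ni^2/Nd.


Step 1: Since Nd >> ni, n ≈ Nd = 5.06e+15 cm^-3
Step 2: p = ni^2 / n = (1.5e10)^2 / 5.06e+15
Step 3: p = 2.25e20 / 5.06e+15 = 4.45e+04 cm^-3

4.45e+04


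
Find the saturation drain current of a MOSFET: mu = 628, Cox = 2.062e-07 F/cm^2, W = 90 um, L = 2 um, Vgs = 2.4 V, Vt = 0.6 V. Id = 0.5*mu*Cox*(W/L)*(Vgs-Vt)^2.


Step 1: Overdrive voltage Vov = Vgs - Vt = 2.4 - 0.6 = 1.8 V
Step 2: W/L = 90/2 = 45
Step 3: Id = 0.5 * 628 * 2.062e-07 * 45 * 1.8^2
Step 4: Id = 9.44e-03 A

9.44e-03


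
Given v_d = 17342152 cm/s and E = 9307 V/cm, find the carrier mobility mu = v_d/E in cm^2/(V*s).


Step 1: mu = v_d / E
Step 2: mu = 17342152 / 9307
Step 3: mu = 1863.35 cm^2/(V*s)

1863.35


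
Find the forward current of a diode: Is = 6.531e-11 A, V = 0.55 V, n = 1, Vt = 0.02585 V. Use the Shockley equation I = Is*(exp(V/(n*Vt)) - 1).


Step 1: V/(n*Vt) = 0.55/(1*0.02585) = 21.2766
Step 2: exp(21.2766) = 1.7390e+09
Step 3: I = 6.531e-11 * (1.7390e+09 - 1) = 1.14e-01 A

1.14e-01


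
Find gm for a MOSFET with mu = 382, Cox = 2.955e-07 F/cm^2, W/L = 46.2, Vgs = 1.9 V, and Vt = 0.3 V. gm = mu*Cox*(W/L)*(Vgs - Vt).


Step 1: Vov = Vgs - Vt = 1.9 - 0.3 = 1.6 V
Step 2: gm = mu * Cox * (W/L) * Vov
Step 3: gm = 382 * 2.955e-07 * 46.2 * 1.6 = 8.34e-03 S

8.34e-03


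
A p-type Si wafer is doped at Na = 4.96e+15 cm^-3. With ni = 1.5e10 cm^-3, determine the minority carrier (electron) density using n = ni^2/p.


Step 1: Majority hole concentration p ≈ Na = 4.96e+15 cm^-3
Step 2: n = ni^2 / Na = (1.5e10)^2 / 4.96e+15
Step 3: n = 4.54e+04 cm^-3

4.54e+04


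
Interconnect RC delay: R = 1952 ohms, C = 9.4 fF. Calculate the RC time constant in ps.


Step 1: tau = R * C
Step 2: tau = 1952 * 9.4 fF = 1952 * 9.4e-15 F
Step 3: tau = 1.83488e-11 s = 18.3488 ps

18.3488


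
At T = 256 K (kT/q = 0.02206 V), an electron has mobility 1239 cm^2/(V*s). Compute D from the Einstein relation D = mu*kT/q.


Step 1: D = mu * (kT/q)
Step 2: D = 1239 * 0.02206
Step 3: D = 27.33 cm^2/s

27.33


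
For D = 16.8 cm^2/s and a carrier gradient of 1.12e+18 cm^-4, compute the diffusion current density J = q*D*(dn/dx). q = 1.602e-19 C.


Step 1: J = q * D * (dn/dx)
Step 2: J = 1.602e-19 * 16.8 * 1.12e+18
Step 3: J = 3.01e+00 A/cm^2

3.01e+00


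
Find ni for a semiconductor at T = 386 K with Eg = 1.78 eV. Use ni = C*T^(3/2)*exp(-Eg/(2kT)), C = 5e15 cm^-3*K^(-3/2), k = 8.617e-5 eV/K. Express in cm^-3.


Step 1: Compute kT = 8.617e-5 * 386 = 0.03326162 eV
Step 2: Exponent = -Eg/(2kT) = -1.78/(2*0.03326162) = -26.75757
Step 3: T^(3/2) = 386^1.5 = 7583.70
Step 4: ni = 5e15 * 7583.70 * exp(-26.75757) = 9.08e+07 cm^-3

9.08e+07


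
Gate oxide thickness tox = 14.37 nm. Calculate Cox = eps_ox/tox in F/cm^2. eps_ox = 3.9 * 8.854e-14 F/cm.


Step 1: eps_ox = 3.9 * 8.854e-14 = 3.45306e-13 F/cm
Step 2: tox in cm = 14.37 nm * 1e-7 = 1.4370e-06 cm
Step 3: Cox = 3.45306e-13 / 1.4370e-06 = 2.40e-07 F/cm^2

2.40e-07


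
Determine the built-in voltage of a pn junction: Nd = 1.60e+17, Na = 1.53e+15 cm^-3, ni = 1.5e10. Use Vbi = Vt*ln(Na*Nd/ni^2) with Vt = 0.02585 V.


Step 1: Compute Na*Nd/ni^2 = 1.53e+15 * 1.60e+17 / (1.5e10)^2 = 1.0880e+12
Step 2: ln(1.0880e+12) = 27.7154
Step 3: Vbi = 0.02585 * 27.7154 = 0.716 V

0.716


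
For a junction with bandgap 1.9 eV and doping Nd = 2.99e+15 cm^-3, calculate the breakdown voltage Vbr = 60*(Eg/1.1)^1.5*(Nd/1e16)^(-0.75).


Step 1: Eg/1.1 = 1.9/1.1 = 1.727273
Step 2: (Eg/1.1)^1.5 = 1.727273^1.5 = 2.270082
Step 3: (Nd/1e16)^(-0.75) = (0.299)^(-0.75) = 2.473128
Step 4: Vbr = 60 * 2.270082 * 2.473128 = 336.9 V

336.9


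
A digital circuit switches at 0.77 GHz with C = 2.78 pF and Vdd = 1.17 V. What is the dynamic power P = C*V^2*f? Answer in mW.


Step 1: V^2 = 1.17^2 = 1.3689 V^2
Step 2: P = C*V^2*f = 2.78e-12 F * 1.3689 * 0.77e9 Hz
Step 3: P = 2.93026734e-03 W
Step 4: P = 2.93 mW

2.93


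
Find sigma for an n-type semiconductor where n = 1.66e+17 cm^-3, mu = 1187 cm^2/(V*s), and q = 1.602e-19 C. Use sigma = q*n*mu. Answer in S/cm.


Step 1: sigma = q * n * mu
Step 2: sigma = 1.602e-19 * 1.66e+17 * 1187
Step 3: sigma = 3.157e+01 S/cm

3.157e+01


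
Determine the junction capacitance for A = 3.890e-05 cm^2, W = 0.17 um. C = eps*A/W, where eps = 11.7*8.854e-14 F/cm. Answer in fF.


Step 1: eps_Si = 11.7 * 8.854e-14 = 1.035918e-12 F/cm
Step 2: W in cm = 0.17 * 1e-4 = 1.70e-05 cm
Step 3: C = 1.035918e-12 * 3.890e-05 / 1.70e-05 = 2.370424e-12 F
Step 4: C = 2370.42 fF

2370.42


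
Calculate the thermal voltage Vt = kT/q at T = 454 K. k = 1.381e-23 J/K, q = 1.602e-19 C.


Step 1: kT = 1.381e-23 * 454 = 6.26974e-21 J
Step 2: Vt = kT/q = 6.26974e-21 / 1.602e-19
Step 3: Vt = 0.03914 V

0.03914


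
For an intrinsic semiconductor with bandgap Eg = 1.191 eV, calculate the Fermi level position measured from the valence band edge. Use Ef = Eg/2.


Step 1: For an intrinsic semiconductor, the Fermi level sits at midgap.
Step 2: Ef = Eg / 2 = 1.191 / 2 = 0.5955 eV

0.5955


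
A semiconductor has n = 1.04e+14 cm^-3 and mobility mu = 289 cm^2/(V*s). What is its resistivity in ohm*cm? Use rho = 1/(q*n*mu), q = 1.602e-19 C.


Step 1: sigma = q * n * mu = 1.602e-19 * 1.04e+14 * 289 = 4.81497e-03 S/cm
Step 2: rho = 1 / sigma = 1 / 4.81497e-03 = 207.7 ohm*cm

207.7


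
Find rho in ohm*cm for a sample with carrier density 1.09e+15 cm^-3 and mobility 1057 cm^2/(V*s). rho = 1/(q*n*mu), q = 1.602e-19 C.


Step 1: sigma = q * n * mu = 1.602e-19 * 1.09e+15 * 1057 = 1.84571e-01 S/cm
Step 2: rho = 1 / sigma = 1 / 1.84571e-01 = 5.418 ohm*cm

5.418


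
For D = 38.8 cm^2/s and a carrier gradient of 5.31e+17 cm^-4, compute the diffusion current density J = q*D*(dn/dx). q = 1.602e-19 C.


Step 1: J = q * D * (dn/dx)
Step 2: J = 1.602e-19 * 38.8 * 5.31e+17
Step 3: J = 3.30e+00 A/cm^2

3.30e+00


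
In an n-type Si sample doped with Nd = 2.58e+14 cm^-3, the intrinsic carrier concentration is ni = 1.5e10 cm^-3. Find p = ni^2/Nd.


Step 1: Since Nd >> ni, n ≈ Nd = 2.58e+14 cm^-3
Step 2: p = ni^2 / n = (1.5e10)^2 / 2.58e+14
Step 3: p = 2.25e20 / 2.58e+14 = 8.72e+05 cm^-3

8.72e+05


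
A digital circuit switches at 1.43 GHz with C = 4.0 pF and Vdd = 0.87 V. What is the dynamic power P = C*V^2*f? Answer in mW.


Step 1: V^2 = 0.87^2 = 0.7569 V^2
Step 2: P = C*V^2*f = 4.0e-12 F * 0.7569 * 1.43e9 Hz
Step 3: P = 4.329468e-03 W
Step 4: P = 4.329 mW

4.329


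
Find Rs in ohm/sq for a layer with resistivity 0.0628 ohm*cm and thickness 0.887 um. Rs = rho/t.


Step 1: Convert thickness to cm: t = 0.887 um = 8.8700e-05 cm
Step 2: Rs = rho / t = 0.0628 / 8.8700e-05
Step 3: Rs = 708.0 ohm/sq

708.0


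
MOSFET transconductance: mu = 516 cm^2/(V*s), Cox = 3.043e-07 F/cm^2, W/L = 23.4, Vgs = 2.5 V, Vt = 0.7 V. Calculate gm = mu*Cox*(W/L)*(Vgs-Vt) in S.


Step 1: Vov = Vgs - Vt = 2.5 - 0.7 = 1.8 V
Step 2: gm = mu * Cox * (W/L) * Vov
Step 3: gm = 516 * 3.043e-07 * 23.4 * 1.8 = 6.61e-03 S

6.61e-03


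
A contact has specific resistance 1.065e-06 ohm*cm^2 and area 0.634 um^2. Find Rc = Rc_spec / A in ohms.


Step 1: Convert area to cm^2: 0.634 um^2 = 6.3400e-09 cm^2
Step 2: Rc = Rc_spec / A = 1.065e-06 / 6.3400e-09
Step 3: Rc = 1.68e+02 ohms

1.68e+02


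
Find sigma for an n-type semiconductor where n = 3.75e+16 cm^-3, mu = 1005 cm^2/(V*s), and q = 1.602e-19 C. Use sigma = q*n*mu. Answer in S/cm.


Step 1: sigma = q * n * mu
Step 2: sigma = 1.602e-19 * 3.75e+16 * 1005
Step 3: sigma = 6.038e+00 S/cm

6.038e+00


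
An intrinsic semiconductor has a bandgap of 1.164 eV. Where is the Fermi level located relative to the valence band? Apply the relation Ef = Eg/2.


Step 1: For an intrinsic semiconductor, the Fermi level sits at midgap.
Step 2: Ef = Eg / 2 = 1.164 / 2 = 0.582 eV

0.582


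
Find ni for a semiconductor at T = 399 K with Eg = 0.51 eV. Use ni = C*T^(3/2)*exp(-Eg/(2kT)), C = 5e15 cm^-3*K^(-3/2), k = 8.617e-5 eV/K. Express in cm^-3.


Step 1: Compute kT = 8.617e-5 * 399 = 0.03438183 eV
Step 2: Exponent = -Eg/(2kT) = -0.51/(2*0.03438183) = -7.41671
Step 3: T^(3/2) = 399^1.5 = 7970.02
Step 4: ni = 5e15 * 7970.02 * exp(-7.41671) = 2.40e+16 cm^-3

2.40e+16


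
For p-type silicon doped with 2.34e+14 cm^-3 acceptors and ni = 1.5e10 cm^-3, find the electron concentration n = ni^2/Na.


Step 1: Majority hole concentration p ≈ Na = 2.34e+14 cm^-3
Step 2: n = ni^2 / Na = (1.5e10)^2 / 2.34e+14
Step 3: n = 9.62e+05 cm^-3

9.62e+05


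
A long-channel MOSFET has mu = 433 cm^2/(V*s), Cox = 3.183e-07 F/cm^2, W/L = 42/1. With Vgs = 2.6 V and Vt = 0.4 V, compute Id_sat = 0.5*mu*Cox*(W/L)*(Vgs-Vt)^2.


Step 1: Overdrive voltage Vov = Vgs - Vt = 2.6 - 0.4 = 2.2 V
Step 2: W/L = 42/1 = 42
Step 3: Id = 0.5 * 433 * 3.183e-07 * 42 * 2.2^2
Step 4: Id = 1.40e-02 A

1.40e-02


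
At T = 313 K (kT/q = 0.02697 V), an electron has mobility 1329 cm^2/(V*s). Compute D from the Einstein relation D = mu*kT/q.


Step 1: D = mu * (kT/q)
Step 2: D = 1329 * 0.02697
Step 3: D = 35.84 cm^2/s

35.84


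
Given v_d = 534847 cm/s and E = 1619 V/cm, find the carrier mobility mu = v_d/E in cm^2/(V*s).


Step 1: mu = v_d / E
Step 2: mu = 534847 / 1619
Step 3: mu = 330.36 cm^2/(V*s)

330.36


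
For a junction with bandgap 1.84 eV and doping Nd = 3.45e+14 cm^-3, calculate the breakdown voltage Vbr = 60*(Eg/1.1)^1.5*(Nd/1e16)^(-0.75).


Step 1: Eg/1.1 = 1.84/1.1 = 1.672727
Step 2: (Eg/1.1)^1.5 = 1.672727^1.5 = 2.163404
Step 3: (Nd/1e16)^(-0.75) = (0.0345)^(-0.75) = 12.492107
Step 4: Vbr = 60 * 2.163404 * 12.492107 = 1621.5 V

1621.5


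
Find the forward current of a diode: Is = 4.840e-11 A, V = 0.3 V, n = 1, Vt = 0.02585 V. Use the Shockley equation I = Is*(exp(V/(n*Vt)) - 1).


Step 1: V/(n*Vt) = 0.3/(1*0.02585) = 11.6054
Step 2: exp(11.6054) = 1.0969e+05
Step 3: I = 4.840e-11 * (1.0969e+05 - 1) = 5.31e-06 A

5.31e-06


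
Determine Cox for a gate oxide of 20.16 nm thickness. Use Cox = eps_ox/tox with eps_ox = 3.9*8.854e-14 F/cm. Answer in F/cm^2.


Step 1: eps_ox = 3.9 * 8.854e-14 = 3.45306e-13 F/cm
Step 2: tox in cm = 20.16 nm * 1e-7 = 2.0160e-06 cm
Step 3: Cox = 3.45306e-13 / 2.0160e-06 = 1.71e-07 F/cm^2

1.71e-07


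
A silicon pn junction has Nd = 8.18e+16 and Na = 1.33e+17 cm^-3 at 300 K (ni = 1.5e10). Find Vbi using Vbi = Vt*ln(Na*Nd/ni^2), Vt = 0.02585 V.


Step 1: Compute Na*Nd/ni^2 = 1.33e+17 * 8.18e+16 / (1.5e10)^2 = 4.8353e+13
Step 2: ln(4.8353e+13) = 31.5095
Step 3: Vbi = 0.02585 * 31.5095 = 0.815 V

0.815


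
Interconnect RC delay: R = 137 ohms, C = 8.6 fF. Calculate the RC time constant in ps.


Step 1: tau = R * C
Step 2: tau = 137 * 8.6 fF = 137 * 8.6e-15 F
Step 3: tau = 1.1782e-12 s = 1.1782 ps

1.1782


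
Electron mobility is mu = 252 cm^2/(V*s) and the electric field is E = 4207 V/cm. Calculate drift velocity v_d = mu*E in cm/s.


Step 1: v_d = mu * E
Step 2: v_d = 252 * 4207 = 1060164
Step 3: v_d = 1.06e+06 cm/s

1.06e+06


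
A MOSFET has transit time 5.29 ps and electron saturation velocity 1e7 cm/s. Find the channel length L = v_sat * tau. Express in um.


Step 1: tau in seconds = 5.29 ps * 1e-12 = 5.2900e-12 s
Step 2: L = v_sat * tau = 1e7 * 5.2900e-12 = 5.2900e-05 cm
Step 3: L in um = 5.2900e-05 * 1e4 = 0.529 um

0.529


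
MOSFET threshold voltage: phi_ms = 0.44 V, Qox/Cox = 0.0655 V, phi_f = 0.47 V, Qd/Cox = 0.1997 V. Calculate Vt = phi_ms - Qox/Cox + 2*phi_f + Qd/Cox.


Step 1: Vt = phi_ms - Qox/Cox + 2*phi_f + Qd/Cox
Step 2: Vt = 0.44 - 0.0655 + 2*0.47 + 0.1997
Step 3: Vt = 0.44 - 0.0655 + 0.94 + 0.1997
Step 4: Vt = 1.5142 V

1.5142


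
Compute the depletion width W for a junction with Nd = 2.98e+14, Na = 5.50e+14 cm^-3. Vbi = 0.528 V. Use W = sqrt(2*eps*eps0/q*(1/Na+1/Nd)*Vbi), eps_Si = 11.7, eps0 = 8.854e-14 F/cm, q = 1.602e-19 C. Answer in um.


Step 1: 1/Na + 1/Nd = 1/5.50e+14 + 1/2.98e+14 = 5.17389e-15
Step 2: 2*eps*eps0/q = 2*11.7*8.854e-14/1.602e-19 = 1.293281e+07
Step 3: W^2 = 1.293281e+07 * 5.17389e-15 * 0.528 = 3.53300e-08
Step 4: W = sqrt(3.53300e-08) = 1.880e-04 cm = 1.88 um

1.88


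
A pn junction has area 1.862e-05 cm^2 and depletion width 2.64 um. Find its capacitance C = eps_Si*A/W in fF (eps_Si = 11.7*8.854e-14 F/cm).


Step 1: eps_Si = 11.7 * 8.854e-14 = 1.035918e-12 F/cm
Step 2: W in cm = 2.64 * 1e-4 = 2.64e-04 cm
Step 3: C = 1.035918e-12 * 1.862e-05 / 2.64e-04 = 7.306361e-14 F
Step 4: C = 73.06 fF

73.06


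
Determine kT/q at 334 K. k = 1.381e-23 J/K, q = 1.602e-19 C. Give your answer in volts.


Step 1: kT = 1.381e-23 * 334 = 4.61254e-21 J
Step 2: Vt = kT/q = 4.61254e-21 / 1.602e-19
Step 3: Vt = 0.02879 V

0.02879


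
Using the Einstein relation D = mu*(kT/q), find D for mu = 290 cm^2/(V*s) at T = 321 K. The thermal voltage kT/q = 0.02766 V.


Step 1: D = mu * (kT/q)
Step 2: D = 290 * 0.02766
Step 3: D = 8.02 cm^2/s

8.02


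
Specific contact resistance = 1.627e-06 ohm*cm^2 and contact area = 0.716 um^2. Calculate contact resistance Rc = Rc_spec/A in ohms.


Step 1: Convert area to cm^2: 0.716 um^2 = 7.1600e-09 cm^2
Step 2: Rc = Rc_spec / A = 1.627e-06 / 7.1600e-09
Step 3: Rc = 2.27e+02 ohms

2.27e+02


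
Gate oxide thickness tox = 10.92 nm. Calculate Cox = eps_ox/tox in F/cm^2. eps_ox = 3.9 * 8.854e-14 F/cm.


Step 1: eps_ox = 3.9 * 8.854e-14 = 3.45306e-13 F/cm
Step 2: tox in cm = 10.92 nm * 1e-7 = 1.0920e-06 cm
Step 3: Cox = 3.45306e-13 / 1.0920e-06 = 3.16e-07 F/cm^2

3.16e-07


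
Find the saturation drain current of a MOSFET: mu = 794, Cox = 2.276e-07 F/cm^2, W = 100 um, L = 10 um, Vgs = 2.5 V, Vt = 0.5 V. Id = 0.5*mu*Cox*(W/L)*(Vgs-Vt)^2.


Step 1: Overdrive voltage Vov = Vgs - Vt = 2.5 - 0.5 = 2.0 V
Step 2: W/L = 100/10 = 10
Step 3: Id = 0.5 * 794 * 2.276e-07 * 10 * 2.0^2
Step 4: Id = 3.61e-03 A

3.61e-03


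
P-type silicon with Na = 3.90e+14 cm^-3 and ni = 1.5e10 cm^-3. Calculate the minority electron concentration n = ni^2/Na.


Step 1: Majority hole concentration p ≈ Na = 3.90e+14 cm^-3
Step 2: n = ni^2 / Na = (1.5e10)^2 / 3.90e+14
Step 3: n = 5.77e+05 cm^-3

5.77e+05


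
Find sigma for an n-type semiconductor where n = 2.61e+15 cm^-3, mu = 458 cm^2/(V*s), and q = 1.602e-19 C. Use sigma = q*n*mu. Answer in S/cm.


Step 1: sigma = q * n * mu
Step 2: sigma = 1.602e-19 * 2.61e+15 * 458
Step 3: sigma = 1.915e-01 S/cm

1.915e-01


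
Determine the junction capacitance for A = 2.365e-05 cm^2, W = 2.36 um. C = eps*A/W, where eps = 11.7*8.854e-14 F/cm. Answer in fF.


Step 1: eps_Si = 11.7 * 8.854e-14 = 1.035918e-12 F/cm
Step 2: W in cm = 2.36 * 1e-4 = 2.36e-04 cm
Step 3: C = 1.035918e-12 * 2.365e-05 / 2.36e-04 = 1.038113e-13 F
Step 4: C = 103.81 fF

103.81


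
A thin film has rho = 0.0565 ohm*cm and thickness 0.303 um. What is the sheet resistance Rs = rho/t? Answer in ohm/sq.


Step 1: Convert thickness to cm: t = 0.303 um = 3.0300e-05 cm
Step 2: Rs = rho / t = 0.0565 / 3.0300e-05
Step 3: Rs = 1864.7 ohm/sq

1864.7


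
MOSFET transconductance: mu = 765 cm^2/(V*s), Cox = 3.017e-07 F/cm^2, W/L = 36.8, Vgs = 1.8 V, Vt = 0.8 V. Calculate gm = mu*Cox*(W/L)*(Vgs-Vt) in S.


Step 1: Vov = Vgs - Vt = 1.8 - 0.8 = 1.0 V
Step 2: gm = mu * Cox * (W/L) * Vov
Step 3: gm = 765 * 3.017e-07 * 36.8 * 1.0 = 8.49e-03 S

8.49e-03


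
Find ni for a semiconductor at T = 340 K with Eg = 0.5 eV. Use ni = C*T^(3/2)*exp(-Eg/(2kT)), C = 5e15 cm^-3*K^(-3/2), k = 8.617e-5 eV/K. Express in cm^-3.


Step 1: Compute kT = 8.617e-5 * 340 = 0.0292978 eV
Step 2: Exponent = -Eg/(2kT) = -0.5/(2*0.0292978) = -8.53306
Step 3: T^(3/2) = 340^1.5 = 6269.29
Step 4: ni = 5e15 * 6269.29 * exp(-8.53306) = 6.17e+15 cm^-3

6.17e+15


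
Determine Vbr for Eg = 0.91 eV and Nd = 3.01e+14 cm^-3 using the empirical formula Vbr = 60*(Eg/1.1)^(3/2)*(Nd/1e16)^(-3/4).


Step 1: Eg/1.1 = 0.91/1.1 = 0.827273
Step 2: (Eg/1.1)^1.5 = 0.827273^1.5 = 0.752442
Step 3: (Nd/1e16)^(-0.75) = (0.0301)^(-0.75) = 13.838057
Step 4: Vbr = 60 * 0.752442 * 13.838057 = 624.7 V

624.7


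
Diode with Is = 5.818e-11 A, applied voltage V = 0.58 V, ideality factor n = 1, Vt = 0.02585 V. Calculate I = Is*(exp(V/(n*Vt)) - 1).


Step 1: V/(n*Vt) = 0.58/(1*0.02585) = 22.4371
Step 2: exp(22.4371) = 5.5502e+09
Step 3: I = 5.818e-11 * (5.5502e+09 - 1) = 3.23e-01 A

3.23e-01


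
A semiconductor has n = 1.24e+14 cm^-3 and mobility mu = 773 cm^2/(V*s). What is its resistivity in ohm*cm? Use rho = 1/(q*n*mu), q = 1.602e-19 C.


Step 1: sigma = q * n * mu = 1.602e-19 * 1.24e+14 * 773 = 1.53555e-02 S/cm
Step 2: rho = 1 / sigma = 1 / 1.53555e-02 = 65.12 ohm*cm

65.12


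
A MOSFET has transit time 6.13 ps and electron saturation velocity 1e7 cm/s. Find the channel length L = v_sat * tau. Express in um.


Step 1: tau in seconds = 6.13 ps * 1e-12 = 6.1300e-12 s
Step 2: L = v_sat * tau = 1e7 * 6.1300e-12 = 6.1300e-05 cm
Step 3: L in um = 6.1300e-05 * 1e4 = 0.613 um

0.613


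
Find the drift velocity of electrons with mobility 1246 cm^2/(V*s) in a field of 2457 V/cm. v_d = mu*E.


Step 1: v_d = mu * E
Step 2: v_d = 1246 * 2457 = 3061422
Step 3: v_d = 3.06e+06 cm/s

3.06e+06


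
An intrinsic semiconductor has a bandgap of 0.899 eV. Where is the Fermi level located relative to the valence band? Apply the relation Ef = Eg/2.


Step 1: For an intrinsic semiconductor, the Fermi level sits at midgap.
Step 2: Ef = Eg / 2 = 0.899 / 2 = 0.4495 eV

0.4495


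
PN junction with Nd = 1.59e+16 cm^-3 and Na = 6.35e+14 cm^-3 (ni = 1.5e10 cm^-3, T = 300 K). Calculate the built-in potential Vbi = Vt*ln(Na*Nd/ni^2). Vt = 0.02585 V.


Step 1: Compute Na*Nd/ni^2 = 6.35e+14 * 1.59e+16 / (1.5e10)^2 = 4.4873e+10
Step 2: ln(4.4873e+10) = 24.5271
Step 3: Vbi = 0.02585 * 24.5271 = 0.634 V

0.634


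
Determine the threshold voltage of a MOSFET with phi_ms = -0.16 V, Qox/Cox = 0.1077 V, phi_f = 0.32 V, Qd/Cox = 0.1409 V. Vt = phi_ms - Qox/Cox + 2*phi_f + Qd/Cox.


Step 1: Vt = phi_ms - Qox/Cox + 2*phi_f + Qd/Cox
Step 2: Vt = -0.16 - 0.1077 + 2*0.32 + 0.1409
Step 3: Vt = -0.16 - 0.1077 + 0.64 + 0.1409
Step 4: Vt = 0.5132 V

0.5132


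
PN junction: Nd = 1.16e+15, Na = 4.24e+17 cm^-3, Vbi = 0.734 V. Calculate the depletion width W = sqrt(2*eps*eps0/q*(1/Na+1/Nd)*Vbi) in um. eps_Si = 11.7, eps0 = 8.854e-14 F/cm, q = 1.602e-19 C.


Step 1: 1/Na + 1/Nd = 1/4.24e+17 + 1/1.16e+15 = 8.64427e-16
Step 2: 2*eps*eps0/q = 2*11.7*8.854e-14/1.602e-19 = 1.293281e+07
Step 3: W^2 = 1.293281e+07 * 8.64427e-16 * 0.734 = 8.20573e-09
Step 4: W = sqrt(8.20573e-09) = 9.059e-05 cm = 0.9059 um

0.9059


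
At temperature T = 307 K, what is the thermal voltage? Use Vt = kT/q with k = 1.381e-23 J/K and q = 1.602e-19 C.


Step 1: kT = 1.381e-23 * 307 = 4.23967e-21 J
Step 2: Vt = kT/q = 4.23967e-21 / 1.602e-19
Step 3: Vt = 0.02646 V

0.02646


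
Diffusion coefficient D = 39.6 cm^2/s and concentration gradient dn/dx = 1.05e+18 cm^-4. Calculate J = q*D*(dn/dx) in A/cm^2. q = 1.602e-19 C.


Step 1: J = q * D * (dn/dx)
Step 2: J = 1.602e-19 * 39.6 * 1.05e+18
Step 3: J = 6.66e+00 A/cm^2

6.66e+00


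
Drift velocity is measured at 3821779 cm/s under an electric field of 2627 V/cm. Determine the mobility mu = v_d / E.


Step 1: mu = v_d / E
Step 2: mu = 3821779 / 2627
Step 3: mu = 1454.81 cm^2/(V*s)

1454.81


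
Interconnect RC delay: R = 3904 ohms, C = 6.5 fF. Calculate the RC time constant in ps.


Step 1: tau = R * C
Step 2: tau = 3904 * 6.5 fF = 3904 * 6.5e-15 F
Step 3: tau = 2.5376e-11 s = 25.376 ps

25.376


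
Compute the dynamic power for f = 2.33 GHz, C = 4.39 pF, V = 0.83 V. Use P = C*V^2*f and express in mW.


Step 1: V^2 = 0.83^2 = 0.6889 V^2
Step 2: P = C*V^2*f = 4.39e-12 F * 0.6889 * 2.33e9 Hz
Step 3: P = 7.04655143e-03 W
Step 4: P = 7.047 mW

7.047


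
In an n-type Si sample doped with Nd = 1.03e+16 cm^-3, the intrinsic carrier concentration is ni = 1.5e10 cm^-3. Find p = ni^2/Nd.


Step 1: Since Nd >> ni, n ≈ Nd = 1.03e+16 cm^-3
Step 2: p = ni^2 / n = (1.5e10)^2 / 1.03e+16
Step 3: p = 2.25e20 / 1.03e+16 = 2.18e+04 cm^-3

2.18e+04


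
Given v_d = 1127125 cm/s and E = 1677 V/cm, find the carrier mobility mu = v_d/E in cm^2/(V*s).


Step 1: mu = v_d / E
Step 2: mu = 1127125 / 1677
Step 3: mu = 672.11 cm^2/(V*s)

672.11


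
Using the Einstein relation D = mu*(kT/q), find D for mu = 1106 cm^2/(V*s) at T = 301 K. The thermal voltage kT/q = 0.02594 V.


Step 1: D = mu * (kT/q)
Step 2: D = 1106 * 0.02594
Step 3: D = 28.69 cm^2/s

28.69


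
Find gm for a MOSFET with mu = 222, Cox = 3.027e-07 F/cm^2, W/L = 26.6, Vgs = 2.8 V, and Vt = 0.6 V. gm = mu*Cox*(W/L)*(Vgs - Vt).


Step 1: Vov = Vgs - Vt = 2.8 - 0.6 = 2.2 V
Step 2: gm = mu * Cox * (W/L) * Vov
Step 3: gm = 222 * 3.027e-07 * 26.6 * 2.2 = 3.93e-03 S

3.93e-03


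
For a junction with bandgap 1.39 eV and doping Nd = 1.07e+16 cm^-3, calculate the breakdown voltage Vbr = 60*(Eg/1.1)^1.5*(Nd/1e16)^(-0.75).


Step 1: Eg/1.1 = 1.39/1.1 = 1.263636
Step 2: (Eg/1.1)^1.5 = 1.263636^1.5 = 1.420473
Step 3: (Nd/1e16)^(-0.75) = (1.07)^(-0.75) = 0.950522
Step 4: Vbr = 60 * 1.420473 * 0.950522 = 81.0 V

81.0


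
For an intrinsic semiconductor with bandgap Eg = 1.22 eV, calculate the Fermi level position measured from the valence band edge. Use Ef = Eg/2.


Step 1: For an intrinsic semiconductor, the Fermi level sits at midgap.
Step 2: Ef = Eg / 2 = 1.22 / 2 = 0.61 eV

0.61


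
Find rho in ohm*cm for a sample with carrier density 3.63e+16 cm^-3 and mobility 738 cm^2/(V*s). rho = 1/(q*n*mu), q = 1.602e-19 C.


Step 1: sigma = q * n * mu = 1.602e-19 * 3.63e+16 * 738 = 4.29166e+00 S/cm
Step 2: rho = 1 / sigma = 1 / 4.29166e+00 = 0.233 ohm*cm

0.233


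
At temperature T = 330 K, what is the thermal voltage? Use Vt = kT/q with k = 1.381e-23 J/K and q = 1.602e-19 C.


Step 1: kT = 1.381e-23 * 330 = 4.5573e-21 J
Step 2: Vt = kT/q = 4.5573e-21 / 1.602e-19
Step 3: Vt = 0.02845 V

0.02845


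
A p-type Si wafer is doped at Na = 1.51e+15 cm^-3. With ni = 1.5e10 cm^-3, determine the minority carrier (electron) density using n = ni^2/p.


Step 1: Majority hole concentration p ≈ Na = 1.51e+15 cm^-3
Step 2: n = ni^2 / Na = (1.5e10)^2 / 1.51e+15
Step 3: n = 1.49e+05 cm^-3

1.49e+05


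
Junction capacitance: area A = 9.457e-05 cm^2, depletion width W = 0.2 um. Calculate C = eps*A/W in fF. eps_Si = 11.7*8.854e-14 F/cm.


Step 1: eps_Si = 11.7 * 8.854e-14 = 1.035918e-12 F/cm
Step 2: W in cm = 0.2 * 1e-4 = 2.00e-05 cm
Step 3: C = 1.035918e-12 * 9.457e-05 / 2.00e-05 = 4.898338e-12 F
Step 4: C = 4898.34 fF

4898.34


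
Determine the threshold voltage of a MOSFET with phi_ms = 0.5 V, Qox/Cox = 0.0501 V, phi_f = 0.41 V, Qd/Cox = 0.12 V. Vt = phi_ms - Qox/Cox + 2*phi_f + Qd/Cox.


Step 1: Vt = phi_ms - Qox/Cox + 2*phi_f + Qd/Cox
Step 2: Vt = 0.5 - 0.0501 + 2*0.41 + 0.12
Step 3: Vt = 0.5 - 0.0501 + 0.82 + 0.12
Step 4: Vt = 1.3899 V

1.3899


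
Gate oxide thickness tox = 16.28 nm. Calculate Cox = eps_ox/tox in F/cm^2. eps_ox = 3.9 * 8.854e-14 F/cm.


Step 1: eps_ox = 3.9 * 8.854e-14 = 3.45306e-13 F/cm
Step 2: tox in cm = 16.28 nm * 1e-7 = 1.6280e-06 cm
Step 3: Cox = 3.45306e-13 / 1.6280e-06 = 2.12e-07 F/cm^2

2.12e-07


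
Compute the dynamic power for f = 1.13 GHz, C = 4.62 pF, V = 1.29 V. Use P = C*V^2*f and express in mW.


Step 1: V^2 = 1.29^2 = 1.6641 V^2
Step 2: P = C*V^2*f = 4.62e-12 F * 1.6641 * 1.13e9 Hz
Step 3: P = 8.68760046e-03 W
Step 4: P = 8.688 mW

8.688


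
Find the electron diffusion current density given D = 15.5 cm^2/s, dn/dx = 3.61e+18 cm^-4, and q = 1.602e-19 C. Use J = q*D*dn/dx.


Step 1: J = q * D * (dn/dx)
Step 2: J = 1.602e-19 * 15.5 * 3.61e+18
Step 3: J = 8.96e+00 A/cm^2

8.96e+00


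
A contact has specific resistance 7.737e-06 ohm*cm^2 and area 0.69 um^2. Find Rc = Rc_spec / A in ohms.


Step 1: Convert area to cm^2: 0.69 um^2 = 6.9000e-09 cm^2
Step 2: Rc = Rc_spec / A = 7.737e-06 / 6.9000e-09
Step 3: Rc = 1.12e+03 ohms

1.12e+03


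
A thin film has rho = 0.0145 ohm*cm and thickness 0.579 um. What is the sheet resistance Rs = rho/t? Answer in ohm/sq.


Step 1: Convert thickness to cm: t = 0.579 um = 5.7900e-05 cm
Step 2: Rs = rho / t = 0.0145 / 5.7900e-05
Step 3: Rs = 250.4 ohm/sq

250.4


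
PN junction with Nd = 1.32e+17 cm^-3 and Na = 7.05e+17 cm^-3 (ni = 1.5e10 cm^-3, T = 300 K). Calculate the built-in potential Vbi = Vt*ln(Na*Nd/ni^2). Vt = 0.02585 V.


Step 1: Compute Na*Nd/ni^2 = 7.05e+17 * 1.32e+17 / (1.5e10)^2 = 4.1360e+14
Step 2: ln(4.1360e+14) = 33.6559
Step 3: Vbi = 0.02585 * 33.6559 = 0.87 V

0.87


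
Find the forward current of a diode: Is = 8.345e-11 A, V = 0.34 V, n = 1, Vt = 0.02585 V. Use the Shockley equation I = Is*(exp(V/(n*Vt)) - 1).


Step 1: V/(n*Vt) = 0.34/(1*0.02585) = 13.1528
Step 2: exp(13.1528) = 5.1545e+05
Step 3: I = 8.345e-11 * (5.1545e+05 - 1) = 4.30e-05 A

4.30e-05


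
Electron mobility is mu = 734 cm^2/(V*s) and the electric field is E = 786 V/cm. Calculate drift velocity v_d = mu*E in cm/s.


Step 1: v_d = mu * E
Step 2: v_d = 734 * 786 = 576924
Step 3: v_d = 5.77e+05 cm/s

5.77e+05


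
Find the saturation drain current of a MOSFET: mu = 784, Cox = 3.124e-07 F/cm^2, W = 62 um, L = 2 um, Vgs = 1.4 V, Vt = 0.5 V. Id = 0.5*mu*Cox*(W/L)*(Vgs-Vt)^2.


Step 1: Overdrive voltage Vov = Vgs - Vt = 1.4 - 0.5 = 0.9 V
Step 2: W/L = 62/2 = 31
Step 3: Id = 0.5 * 784 * 3.124e-07 * 31 * 0.9^2
Step 4: Id = 3.07e-03 A

3.07e-03


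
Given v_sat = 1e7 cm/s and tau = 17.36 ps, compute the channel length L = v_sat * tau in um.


Step 1: tau in seconds = 17.36 ps * 1e-12 = 1.7360e-11 s
Step 2: L = v_sat * tau = 1e7 * 1.7360e-11 = 1.7360e-04 cm
Step 3: L in um = 1.7360e-04 * 1e4 = 1.736 um

1.736


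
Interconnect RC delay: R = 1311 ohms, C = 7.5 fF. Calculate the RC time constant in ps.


Step 1: tau = R * C
Step 2: tau = 1311 * 7.5 fF = 1311 * 7.5e-15 F
Step 3: tau = 9.8325e-12 s = 9.8325 ps

9.8325
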